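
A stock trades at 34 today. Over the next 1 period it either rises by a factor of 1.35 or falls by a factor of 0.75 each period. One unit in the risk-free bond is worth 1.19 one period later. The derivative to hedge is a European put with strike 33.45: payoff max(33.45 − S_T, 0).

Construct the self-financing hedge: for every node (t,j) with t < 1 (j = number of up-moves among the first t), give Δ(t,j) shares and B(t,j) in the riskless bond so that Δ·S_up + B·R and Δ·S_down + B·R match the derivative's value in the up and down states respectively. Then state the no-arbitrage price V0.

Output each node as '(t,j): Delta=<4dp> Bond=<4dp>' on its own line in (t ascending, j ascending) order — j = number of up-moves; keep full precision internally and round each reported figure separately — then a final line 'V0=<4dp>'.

Risk-neutral probability p* = (R−d)/(u−d) = (1.19−0.75)/(1.35−0.75) = 0.7333.
Payoff layer (t=1): V(1,0)=7.9500, V(1,1)=0.0000
Node (0,0) S=34.0000: V=(p*·0.0000+(1−p*)·7.9500)/1.19=1.7815; Δ=(0.0000−7.9500)/(45.9000−25.5000)=-0.3897; B=V−Δ·S=15.0315
Each (Δ,B) replicates both successor values, so the strategy is self-financing and V0 is arbitrage-free.

(0,0): Delta=-0.3897 Bond=15.0315
V0=1.7815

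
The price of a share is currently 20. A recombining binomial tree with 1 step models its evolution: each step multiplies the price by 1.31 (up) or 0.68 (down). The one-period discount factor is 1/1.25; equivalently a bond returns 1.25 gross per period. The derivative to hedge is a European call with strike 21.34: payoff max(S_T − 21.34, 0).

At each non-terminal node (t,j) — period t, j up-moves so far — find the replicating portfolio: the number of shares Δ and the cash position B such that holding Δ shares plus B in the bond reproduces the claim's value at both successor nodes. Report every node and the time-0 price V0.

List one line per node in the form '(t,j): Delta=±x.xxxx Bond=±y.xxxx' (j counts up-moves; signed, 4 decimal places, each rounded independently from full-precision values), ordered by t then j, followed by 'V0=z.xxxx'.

Risk-neutral probability p* = (R−d)/(u−d) = (1.25−0.68)/(1.31−0.68) = 0.9048.
Terminal values V(1,·): V(1,0)=0.0000, V(1,1)=4.8600
(0,0): S=20.0000. Δ = (V_up−V_dn)/(S_up−S_dn) = (4.8600−0.0000)/(26.2000−13.6000) = 0.3857. V = [p*·4.8600 + (1−p*)·0.0000]/1.25 = 3.5177. B = V − Δ·S = -4.1966.
Self-financing check: at every node Δ·S+B equals the discounted successor values.

(0,0): Delta=0.3857 Bond=-4.1966
V0=3.5177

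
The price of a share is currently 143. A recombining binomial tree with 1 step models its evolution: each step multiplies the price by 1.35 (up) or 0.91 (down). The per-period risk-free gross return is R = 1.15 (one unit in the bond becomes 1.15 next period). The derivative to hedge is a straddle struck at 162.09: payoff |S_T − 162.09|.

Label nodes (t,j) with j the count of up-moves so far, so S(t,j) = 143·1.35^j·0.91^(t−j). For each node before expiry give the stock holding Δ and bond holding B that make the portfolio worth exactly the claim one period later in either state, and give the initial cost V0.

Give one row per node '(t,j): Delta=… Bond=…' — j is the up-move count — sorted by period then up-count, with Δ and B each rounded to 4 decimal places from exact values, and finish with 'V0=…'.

No-arbitrage ⇒ martingale measure with p* = (R−d)/(u−d) = 0.5455.
Payoff layer (t=1): V(1,0)=31.9600, V(1,1)=30.9600
Node (0,0) S=143.0000: V=(p*·30.9600+(1−p*)·31.9600)/1.15=27.3170; Δ=(30.9600−31.9600)/(193.0500−130.1300)=-0.0159; B=V−Δ·S=29.5897
Root portfolio cost Δ·143+B reproduces V0=27.3170.

(0,0): Delta=-0.0159 Bond=29.5897
V0=27.3170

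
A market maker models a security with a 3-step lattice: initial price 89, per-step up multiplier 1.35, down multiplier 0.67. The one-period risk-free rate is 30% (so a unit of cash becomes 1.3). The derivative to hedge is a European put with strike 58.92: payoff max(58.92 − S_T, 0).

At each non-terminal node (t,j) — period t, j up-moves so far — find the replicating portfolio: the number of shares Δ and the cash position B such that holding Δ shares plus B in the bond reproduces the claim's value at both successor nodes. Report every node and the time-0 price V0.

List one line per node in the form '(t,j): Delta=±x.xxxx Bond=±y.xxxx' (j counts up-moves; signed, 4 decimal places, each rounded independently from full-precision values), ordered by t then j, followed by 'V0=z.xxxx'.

(0,0): Delta=-0.0081 Bond=0.7587
(1,0): Delta=-0.1255 Bond=7.9886
(1,1): Delta=-0.0035 Bond=0.4306
(2,0): Delta=-1.0000 Bond=45.3231
(2,1): Delta=-0.0911 Bond=7.6123
(2,2): Delta=0.0000 Bond=0.0000
V0=0.0399

Risk-neutral probability p* = (R−d)/(u−d) = (1.3−0.67)/(1.35−0.67) = 0.9265.
Terminal payoffs: V(3,0)=32.1521, V(3,1)=4.9847, V(3,2)=0.0000, V(3,3)=0.0000
(2,0): S=39.9521. Δ = (V_up−V_dn)/(S_up−S_dn) = (4.9847−32.1521)/(53.9353−26.7679) = -1.0000. V = [p*·4.9847 + (1−p*)·32.1521]/1.3 = 5.3710. B = V − Δ·S = 45.3231.
(2,1): S=80.5005. Δ = (V_up−V_dn)/(S_up−S_dn) = (0.0000−4.9847)/(108.6757−53.9353) = -0.0911. V = [p*·0.0000 + (1−p*)·4.9847]/1.3 = 0.2819. B = V − Δ·S = 7.6123.
(2,2): S=162.2025. Δ = (V_up−V_dn)/(S_up−S_dn) = (0.0000−0.0000)/(218.9734−108.6757) = 0.0000. V = [p*·0.0000 + (1−p*)·0.0000]/1.3 = 0.0000. B = V − Δ·S = 0.0000.
(1,0): S=59.6300. Δ = (V_up−V_dn)/(S_up−S_dn) = (0.2819−5.3710)/(80.5005−39.9521) = -0.1255. V = [p*·0.2819 + (1−p*)·5.3710]/1.3 = 0.5047. B = V − Δ·S = 7.9886.
(1,1): S=120.1500. Δ = (V_up−V_dn)/(S_up−S_dn) = (0.0000−0.2819)/(162.2025−80.5005) = -0.0035. V = [p*·0.0000 + (1−p*)·0.2819]/1.3 = 0.0159. B = V − Δ·S = 0.4306.
(0,0): S=89.0000. Δ = (V_up−V_dn)/(S_up−S_dn) = (0.0159−0.5047)/(120.1500−59.6300) = -0.0081. V = [p*·0.0159 + (1−p*)·0.5047]/1.3 = 0.0399. B = V − Δ·S = 0.7587.
The time-0 hedge costs 0.0399, which is the no-arbitrage price.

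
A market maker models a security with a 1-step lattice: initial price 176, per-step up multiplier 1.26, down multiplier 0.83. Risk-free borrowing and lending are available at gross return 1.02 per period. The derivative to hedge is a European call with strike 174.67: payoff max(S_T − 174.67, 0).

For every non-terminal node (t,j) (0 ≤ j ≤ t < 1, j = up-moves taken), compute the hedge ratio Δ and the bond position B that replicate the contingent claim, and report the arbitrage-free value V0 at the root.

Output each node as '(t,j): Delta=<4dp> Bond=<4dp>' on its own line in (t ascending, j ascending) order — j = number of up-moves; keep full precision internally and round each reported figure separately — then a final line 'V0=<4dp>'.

(0,0): Delta=0.6222 Bond=-89.1124
V0=20.3992

No-arbitrage ⇒ martingale measure with p* = (R−d)/(u−d) = 0.4419.
Terminal values V(1,·): V(1,0)=0.0000, V(1,1)=47.0900
  t=0,j=0: stock 176.0000 → up 221.7600 (V=47.0900), down 146.0800 (V=0.0000). Price 20.3992; hedge Δ=0.6222, bond B=-89.1124.
Self-financing check: at every node Δ·S+B equals the discounted successor values.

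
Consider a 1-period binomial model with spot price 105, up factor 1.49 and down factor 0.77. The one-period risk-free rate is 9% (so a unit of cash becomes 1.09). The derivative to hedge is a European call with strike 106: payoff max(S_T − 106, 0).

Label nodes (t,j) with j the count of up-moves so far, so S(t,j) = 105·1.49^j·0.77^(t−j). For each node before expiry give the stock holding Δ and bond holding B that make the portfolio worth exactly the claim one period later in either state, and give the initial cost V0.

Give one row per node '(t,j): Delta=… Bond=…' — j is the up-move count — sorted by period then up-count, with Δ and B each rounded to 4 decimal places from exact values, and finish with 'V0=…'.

(0,0): Delta=0.6673 Bond=-49.4986
V0=20.5708

Since d<R<u, set p* = (R−d)/(u−d) = 0.4444; price each node as the discounted p*-expectation of its children.
Terminal payoffs: V(1,0)=0.0000, V(1,1)=50.4500
  t=0,j=0: stock 105.0000 → up 156.4500 (V=50.4500), down 80.8500 (V=0.0000). Price 20.5708; hedge Δ=0.6673, bond B=-49.4986.
Check: Δ(0,0)·S0 + B(0,0) = 20.5708 = V0.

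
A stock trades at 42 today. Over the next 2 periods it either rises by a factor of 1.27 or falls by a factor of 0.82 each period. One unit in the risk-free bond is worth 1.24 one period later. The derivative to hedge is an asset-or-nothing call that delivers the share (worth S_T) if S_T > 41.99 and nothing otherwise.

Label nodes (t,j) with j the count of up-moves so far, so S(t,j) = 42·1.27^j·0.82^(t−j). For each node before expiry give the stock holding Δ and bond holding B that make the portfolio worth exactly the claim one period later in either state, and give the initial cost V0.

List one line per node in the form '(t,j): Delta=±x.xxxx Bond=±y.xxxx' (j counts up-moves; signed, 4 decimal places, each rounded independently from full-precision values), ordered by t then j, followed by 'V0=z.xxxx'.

No-arbitrage ⇒ martingale measure with p* = (R−d)/(u−d) = 0.9333.
Payoff layer (t=2): V(2,0)=0.0000, V(2,1)=43.7388, V(2,2)=67.7418
(1,0): S=34.4400. Δ = (V_up−V_dn)/(S_up−S_dn) = (43.7388−0.0000)/(43.7388−28.2408) = 2.8222. V = [p*·43.7388 + (1−p*)·0.0000]/1.24 = 32.9217. B = V − Δ·S = -64.2757.
(1,1): S=53.3400. Δ = (V_up−V_dn)/(S_up−S_dn) = (67.7418−43.7388)/(67.7418−43.7388) = 1.0000. V = [p*·67.7418 + (1−p*)·43.7388]/1.24 = 53.3400. B = V − Δ·S = 0.0000.
(0,0): S=42.0000. Δ = (V_up−V_dn)/(S_up−S_dn) = (53.3400−32.9217)/(53.3400−34.4400) = 1.0803. V = [p*·53.3400 + (1−p*)·32.9217]/1.24 = 41.9184. B = V − Δ·S = -3.4557.
Check: Δ(0,0)·S0 + B(0,0) = 41.9184 = V0.

(0,0): Delta=1.0803 Bond=-3.4557
(1,0): Delta=2.8222 Bond=-64.2757
(1,1): Delta=1.0000 Bond=0.0000
V0=41.9184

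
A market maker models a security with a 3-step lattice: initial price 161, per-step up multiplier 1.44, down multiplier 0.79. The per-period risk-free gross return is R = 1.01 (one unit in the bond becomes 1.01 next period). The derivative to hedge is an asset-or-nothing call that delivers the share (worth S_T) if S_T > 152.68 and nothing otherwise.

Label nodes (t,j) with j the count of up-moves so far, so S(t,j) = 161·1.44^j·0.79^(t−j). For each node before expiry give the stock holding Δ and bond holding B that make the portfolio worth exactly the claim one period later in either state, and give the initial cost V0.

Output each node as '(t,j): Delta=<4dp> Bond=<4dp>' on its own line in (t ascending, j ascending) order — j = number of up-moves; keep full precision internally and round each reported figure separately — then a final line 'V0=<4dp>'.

Under the risk-neutral measure, an up-move has probability p* = (R−d)/(u−d) = 0.3385 and values discount at R = 1.01.
At expiry t=3: V(3,0)=0.0000, V(3,1)=0.0000, V(3,2)=263.7412, V(3,3)=480.7434
  t=2,j=0: stock 100.4801 → up 144.6913 (V=0.0000), down 79.3793 (V=0.0000). Price 0.0000; hedge Δ=0.0000, bond B=0.0000.
  t=2,j=1: stock 183.1536 → up 263.7412 (V=263.7412), down 144.6913 (V=0.0000). Price 88.3824; hedge Δ=2.2154, bond B=-317.3732.
  t=2,j=2: stock 333.8496 → up 480.7434 (V=480.7434), down 263.7412 (V=263.7412). Price 333.8496; hedge Δ=1.0000, bond B=0.0000.
  t=1,j=0: stock 127.1900 → up 183.1536 (V=88.3824), down 100.4801 (V=0.0000). Price 29.6179; hedge Δ=1.0691, bond B=-106.3551.
  t=1,j=1: stock 231.8400 → up 333.8496 (V=333.8496), down 183.1536 (V=88.3824). Price 169.7660; hedge Δ=1.6289, bond B=-207.8758.
  t=0,j=0: stock 161.0000 → up 231.8400 (V=169.7660), down 127.1900 (V=29.6179). Price 76.2897; hedge Δ=1.3392, bond B=-139.3227.
Each (Δ,B) replicates both successor values, so the strategy is self-financing and V0 is arbitrage-free.

(0,0): Delta=1.3392 Bond=-139.3227
(1,0): Delta=1.0691 Bond=-106.3551
(1,1): Delta=1.6289 Bond=-207.8758
(2,0): Delta=0.0000 Bond=0.0000
(2,1): Delta=2.2154 Bond=-317.3732
(2,2): Delta=1.0000 Bond=0.0000
V0=76.2897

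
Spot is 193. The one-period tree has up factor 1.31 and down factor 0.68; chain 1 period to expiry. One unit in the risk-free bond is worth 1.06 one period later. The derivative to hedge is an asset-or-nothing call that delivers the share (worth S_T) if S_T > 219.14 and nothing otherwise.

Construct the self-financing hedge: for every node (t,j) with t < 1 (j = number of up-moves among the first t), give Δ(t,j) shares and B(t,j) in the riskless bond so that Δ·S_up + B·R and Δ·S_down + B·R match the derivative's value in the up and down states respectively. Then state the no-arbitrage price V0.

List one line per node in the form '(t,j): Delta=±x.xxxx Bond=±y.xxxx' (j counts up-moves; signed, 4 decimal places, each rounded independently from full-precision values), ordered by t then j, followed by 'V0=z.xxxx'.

(0,0): Delta=2.0794 Bond=-257.4489
V0=143.8685

The replicating-portfolio and risk-neutral prices coincide; use p* = (1.06−0.68)/(1.31−0.68) = 0.6032 for the latter.
Terminal values V(1,·): V(1,0)=0.0000, V(1,1)=252.8300
  t=0,j=0: stock 193.0000 → up 252.8300 (V=252.8300), down 131.2400 (V=0.0000). Price 143.8685; hedge Δ=2.0794, bond B=-257.4489.
The time-0 hedge costs 143.8685, which is the no-arbitrage price.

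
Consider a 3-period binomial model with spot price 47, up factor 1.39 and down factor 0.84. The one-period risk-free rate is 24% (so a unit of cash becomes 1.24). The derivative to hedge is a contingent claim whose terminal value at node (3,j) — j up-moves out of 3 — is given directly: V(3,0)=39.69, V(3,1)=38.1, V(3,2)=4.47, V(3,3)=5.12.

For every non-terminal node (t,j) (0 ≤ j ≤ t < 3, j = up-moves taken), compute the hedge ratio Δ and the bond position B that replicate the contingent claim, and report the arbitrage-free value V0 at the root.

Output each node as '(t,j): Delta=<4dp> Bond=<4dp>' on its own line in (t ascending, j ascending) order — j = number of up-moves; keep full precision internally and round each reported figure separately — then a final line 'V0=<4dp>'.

Since d<R<u, set p* = (R−d)/(u−d) = 0.7273; price each node as the discounted p*-expectation of its children.
Terminal payoffs: V(3,0)=39.6900, V(3,1)=38.1000, V(3,2)=4.4700, V(3,3)=5.1200
Node (2,0) S=33.1632: V=(p*·38.1000+(1−p*)·39.6900)/1.24=31.0755; Δ=(38.1000−39.6900)/(46.0968−27.8571)=-0.0872; B=V−Δ·S=33.9664
Node (2,1) S=54.8772: V=(p*·4.4700+(1−p*)·38.1000)/1.24=11.0015; Δ=(4.4700−38.1000)/(76.2793−46.0968)=-1.1142; B=V−Δ·S=72.1469
Node (2,2) S=90.8087: V=(p*·5.1200+(1−p*)·4.4700)/1.24=3.9861; Δ=(5.1200−4.4700)/(126.2241−76.2793)=0.0130; B=V−Δ·S=2.8043
Node (1,0) S=39.4800: V=(p*·11.0015+(1−p*)·31.0755)/1.24=13.2873; Δ=(11.0015−31.0755)/(54.8772−33.1632)=-0.9245; B=V−Δ·S=49.7855
Node (1,1) S=65.3300: V=(p*·3.9861+(1−p*)·11.0015)/1.24=4.7575; Δ=(3.9861−11.0015)/(90.8087−54.8772)=-0.1952; B=V−Δ·S=17.5128
Node (0,0) S=47.0000: V=(p*·4.7575+(1−p*)·13.2873)/1.24=5.7128; Δ=(4.7575−13.2873)/(65.3300−39.4800)=-0.3300; B=V−Δ·S=21.2213
Root portfolio cost Δ·47+B reproduces V0=5.7128.

(0,0): Delta=-0.3300 Bond=21.2213
(1,0): Delta=-0.9245 Bond=49.7855
(1,1): Delta=-0.1952 Bond=17.5128
(2,0): Delta=-0.0872 Bond=33.9664
(2,1): Delta=-1.1142 Bond=72.1469
(2,2): Delta=0.0130 Bond=2.8043
V0=5.7128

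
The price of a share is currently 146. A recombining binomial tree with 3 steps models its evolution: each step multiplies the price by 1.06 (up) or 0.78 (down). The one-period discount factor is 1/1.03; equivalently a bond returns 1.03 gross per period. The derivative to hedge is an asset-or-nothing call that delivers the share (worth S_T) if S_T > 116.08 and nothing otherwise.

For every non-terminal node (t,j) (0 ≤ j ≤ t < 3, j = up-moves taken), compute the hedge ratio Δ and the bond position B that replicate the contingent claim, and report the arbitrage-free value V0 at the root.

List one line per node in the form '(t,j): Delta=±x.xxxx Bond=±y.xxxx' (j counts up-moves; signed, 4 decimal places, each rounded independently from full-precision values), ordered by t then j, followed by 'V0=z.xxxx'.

(0,0): Delta=1.4088 Bond=-62.4107
(1,0): Delta=3.4786 Bond=-299.9876
(1,1): Delta=1.2260 Bond=-35.9985
(2,0): Delta=0.0000 Bond=0.0000
(2,1): Delta=3.7857 Bond=-346.0657
(2,2): Delta=1.0000 Bond=0.0000
V0=143.2725

Under the risk-neutral measure, an up-move has probability p* = (R−d)/(u−d) = 0.8929 and values discount at R = 1.03.
Payoff layer (t=3): V(3,0)=0.0000, V(3,1)=0.0000, V(3,2)=127.9556, V(3,3)=173.8883
Node (2,0) S=88.8264: V=(p*·0.0000+(1−p*)·0.0000)/1.03=0.0000; Δ=(0.0000−0.0000)/(94.1560−69.2846)=0.0000; B=V−Δ·S=0.0000
Node (2,1) S=120.7128: V=(p*·127.9556+(1−p*)·0.0000)/1.03=110.9185; Δ=(127.9556−0.0000)/(127.9556−94.1560)=3.7857; B=V−Δ·S=-346.0657
Node (2,2) S=164.0456: V=(p*·173.8883+(1−p*)·127.9556)/1.03=164.0456; Δ=(173.8883−127.9556)/(173.8883−127.9556)=1.0000; B=V−Δ·S=0.0000
Node (1,0) S=113.8800: V=(p*·110.9185+(1−p*)·0.0000)/1.03=96.1499; Δ=(110.9185−0.0000)/(120.7128−88.8264)=3.4786; B=V−Δ·S=-299.9876
Node (1,1) S=154.7600: V=(p*·164.0456+(1−p*)·110.9185)/1.03=153.7412; Δ=(164.0456−110.9185)/(164.0456−120.7128)=1.2260; B=V−Δ·S=-35.9985
Node (0,0) S=146.0000: V=(p*·153.7412+(1−p*)·96.1499)/1.03=143.2725; Δ=(153.7412−96.1499)/(154.7600−113.8800)=1.4088; B=V−Δ·S=-62.4107
Each (Δ,B) replicates both successor values, so the strategy is self-financing and V0 is arbitrage-free.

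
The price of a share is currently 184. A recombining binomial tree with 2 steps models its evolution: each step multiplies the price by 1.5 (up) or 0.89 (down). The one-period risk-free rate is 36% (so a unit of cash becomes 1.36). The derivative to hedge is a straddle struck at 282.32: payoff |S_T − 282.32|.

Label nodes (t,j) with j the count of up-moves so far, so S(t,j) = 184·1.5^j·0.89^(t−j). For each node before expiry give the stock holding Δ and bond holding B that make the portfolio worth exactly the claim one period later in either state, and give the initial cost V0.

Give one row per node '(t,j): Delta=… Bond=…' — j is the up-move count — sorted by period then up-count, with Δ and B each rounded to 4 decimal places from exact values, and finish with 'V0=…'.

(0,0): Delta=0.3293 Bond=-7.4280
(1,0): Delta=-1.0000 Bond=207.5882
(1,1): Delta=0.5643 Bond=-74.9460
V0=53.1679

Under the risk-neutral measure, an up-move has probability p* = (R−d)/(u−d) = 0.7705 and values discount at R = 1.36.
Terminal values V(2,·): V(2,0)=136.5736, V(2,1)=36.6800, V(2,2)=131.6800
(1,0): S=163.7600. Δ = (V_up−V_dn)/(S_up−S_dn) = (36.6800−136.5736)/(245.6400−145.7464) = -1.0000. V = [p*·36.6800 + (1−p*)·136.5736]/1.36 = 43.8282. B = V − Δ·S = 207.5882.
(1,1): S=276.0000. Δ = (V_up−V_dn)/(S_up−S_dn) = (131.6800−36.6800)/(414.0000−245.6400) = 0.5643. V = [p*·131.6800 + (1−p*)·36.6800]/1.36 = 80.7917. B = V − Δ·S = -74.9460.
(0,0): S=184.0000. Δ = (V_up−V_dn)/(S_up−S_dn) = (80.7917−43.8282)/(276.0000−163.7600) = 0.3293. V = [p*·80.7917 + (1−p*)·43.8282]/1.36 = 53.1679. B = V − Δ·S = -7.4280.
Each (Δ,B) replicates both successor values, so the strategy is self-financing and V0 is arbitrage-free.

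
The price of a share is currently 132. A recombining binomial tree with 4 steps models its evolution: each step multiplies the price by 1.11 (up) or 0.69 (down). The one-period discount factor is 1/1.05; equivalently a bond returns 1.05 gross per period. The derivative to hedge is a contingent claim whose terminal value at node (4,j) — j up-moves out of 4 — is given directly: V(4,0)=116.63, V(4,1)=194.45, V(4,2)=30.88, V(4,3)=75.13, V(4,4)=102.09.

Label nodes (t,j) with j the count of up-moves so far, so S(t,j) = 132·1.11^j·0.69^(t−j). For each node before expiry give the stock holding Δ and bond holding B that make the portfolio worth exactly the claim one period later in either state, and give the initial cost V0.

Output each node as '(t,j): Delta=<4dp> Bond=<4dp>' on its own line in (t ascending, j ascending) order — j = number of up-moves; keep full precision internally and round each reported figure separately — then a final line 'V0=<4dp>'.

No-arbitrage ⇒ martingale measure with p* = (R−d)/(u−d) = 0.8571.
Terminal values V(4,·): V(4,0)=116.6300, V(4,1)=194.4500, V(4,2)=30.8800, V(4,3)=75.1300, V(4,4)=102.0900
  t=3,j=0: stock 43.3632 → up 48.1331 (V=194.4500), down 29.9206 (V=116.6300). Price 174.6027; hedge Δ=4.2729, bond B=-10.6830.
  t=3,j=1: stock 69.7582 → up 77.4316 (V=30.8800), down 48.1331 (V=194.4500). Price 51.6639; hedge Δ=-5.5829, bond B=441.1163.
  t=3,j=2: stock 112.2197 → up 124.5638 (V=75.1300), down 77.4316 (V=30.8800). Price 65.5320; hedge Δ=0.9388, bond B=-39.8252.
  t=3,j=3: stock 180.5273 → up 200.3853 (V=102.0900), down 124.5638 (V=75.1300). Price 93.5605; hedge Δ=0.3556, bond B=29.3701.
  t=2,j=0: stock 62.8452 → up 69.7582 (V=51.6639), down 43.3632 (V=174.6027). Price 65.9301; hedge Δ=-4.6577, bond B=358.6415.
  t=2,j=1: stock 101.0988 → up 112.2197 (V=65.5320), down 69.7582 (V=51.6639). Price 60.5246; hedge Δ=0.3266, bond B=27.5055.
  t=2,j=2: stock 162.6372 → up 180.5273 (V=93.5605), down 112.2197 (V=65.5320). Price 85.2919; hedge Δ=0.4103, bond B=18.5572.
  t=1,j=0: stock 91.0800 → up 101.0988 (V=60.5246), down 62.8452 (V=65.9301). Price 58.3779; hedge Δ=-0.1413, bond B=71.2482.
  t=1,j=1: stock 146.5200 → up 162.6372 (V=85.2919), down 101.0988 (V=60.5246). Price 77.8607; hedge Δ=0.4025, bond B=18.8910.
  t=0,j=0: stock 132.0000 → up 146.5200 (V=77.8607), down 91.0800 (V=58.3779). Price 71.5023; hedge Δ=0.3514, bond B=25.1148.
The time-0 hedge costs 71.5023, which is the no-arbitrage price.

(0,0): Delta=0.3514 Bond=25.1148
(1,0): Delta=-0.1413 Bond=71.2482
(1,1): Delta=0.4025 Bond=18.8910
(2,0): Delta=-4.6577 Bond=358.6415
(2,1): Delta=0.3266 Bond=27.5055
(2,2): Delta=0.4103 Bond=18.5572
(3,0): Delta=4.2729 Bond=-10.6830
(3,1): Delta=-5.5829 Bond=441.1163
(3,2): Delta=0.9388 Bond=-39.8252
(3,3): Delta=0.3556 Bond=29.3701
V0=71.5023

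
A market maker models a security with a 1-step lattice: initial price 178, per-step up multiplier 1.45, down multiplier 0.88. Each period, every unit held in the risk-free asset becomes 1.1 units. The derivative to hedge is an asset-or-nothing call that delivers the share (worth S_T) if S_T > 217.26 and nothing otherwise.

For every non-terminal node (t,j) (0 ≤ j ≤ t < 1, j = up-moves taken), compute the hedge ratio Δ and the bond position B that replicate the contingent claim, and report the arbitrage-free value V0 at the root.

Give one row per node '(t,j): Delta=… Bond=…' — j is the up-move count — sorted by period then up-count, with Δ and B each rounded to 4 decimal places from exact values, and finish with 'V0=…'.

(0,0): Delta=2.5439 Bond=-362.2456
V0=90.5614

The replicating-portfolio and risk-neutral prices coincide; use p* = (1.1−0.88)/(1.45−0.88) = 0.3860 for the latter.
At expiry t=1: V(1,0)=0.0000, V(1,1)=258.1000
Node (0,0) S=178.0000: V=(p*·258.1000+(1−p*)·0.0000)/1.1=90.5614; Δ=(258.1000−0.0000)/(258.1000−156.6400)=2.5439; B=V−Δ·S=-362.2456
Self-financing check: at every node Δ·S+B equals the discounted successor values.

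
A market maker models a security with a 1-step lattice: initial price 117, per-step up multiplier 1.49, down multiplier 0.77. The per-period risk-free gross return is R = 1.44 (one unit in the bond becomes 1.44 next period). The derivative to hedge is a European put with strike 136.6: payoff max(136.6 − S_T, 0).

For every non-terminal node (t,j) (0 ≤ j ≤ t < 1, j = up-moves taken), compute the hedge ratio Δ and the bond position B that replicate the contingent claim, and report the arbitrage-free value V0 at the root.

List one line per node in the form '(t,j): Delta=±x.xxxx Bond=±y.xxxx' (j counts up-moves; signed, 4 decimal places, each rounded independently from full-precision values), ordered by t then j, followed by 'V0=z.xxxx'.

The replicating-portfolio and risk-neutral prices coincide; use p* = (1.44−0.77)/(1.49−0.77) = 0.9306 for the latter.
Terminal payoffs: V(1,0)=46.5100, V(1,1)=0.0000
(0,0): S=117.0000. Δ = (V_up−V_dn)/(S_up−S_dn) = (0.0000−46.5100)/(174.3300−90.0900) = -0.5521. V = [p*·0.0000 + (1−p*)·46.5100]/1.44 = 2.2430. B = V − Δ·S = 66.8402.
The time-0 hedge costs 2.2430, which is the no-arbitrage price.

(0,0): Delta=-0.5521 Bond=66.8402
V0=2.2430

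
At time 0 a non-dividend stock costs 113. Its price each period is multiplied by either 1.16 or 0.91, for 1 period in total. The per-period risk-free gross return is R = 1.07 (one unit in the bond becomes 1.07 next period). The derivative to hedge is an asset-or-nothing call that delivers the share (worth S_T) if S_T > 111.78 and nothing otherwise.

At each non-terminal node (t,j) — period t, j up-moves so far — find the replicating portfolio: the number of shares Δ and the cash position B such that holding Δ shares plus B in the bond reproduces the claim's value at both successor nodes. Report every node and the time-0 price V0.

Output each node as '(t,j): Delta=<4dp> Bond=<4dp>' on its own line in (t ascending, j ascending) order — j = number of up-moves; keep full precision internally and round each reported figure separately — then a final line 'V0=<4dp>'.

(0,0): Delta=4.6400 Bond=-445.9170
V0=78.4030

Since d<R<u, set p* = (R−d)/(u−d) = 0.6400; price each node as the discounted p*-expectation of its children.
At expiry t=1: V(1,0)=0.0000, V(1,1)=131.0800
  t=0,j=0: stock 113.0000 → up 131.0800 (V=131.0800), down 102.8300 (V=0.0000). Price 78.4030; hedge Δ=4.6400, bond B=-445.9170.
Check: Δ(0,0)·S0 + B(0,0) = 78.4030 = V0.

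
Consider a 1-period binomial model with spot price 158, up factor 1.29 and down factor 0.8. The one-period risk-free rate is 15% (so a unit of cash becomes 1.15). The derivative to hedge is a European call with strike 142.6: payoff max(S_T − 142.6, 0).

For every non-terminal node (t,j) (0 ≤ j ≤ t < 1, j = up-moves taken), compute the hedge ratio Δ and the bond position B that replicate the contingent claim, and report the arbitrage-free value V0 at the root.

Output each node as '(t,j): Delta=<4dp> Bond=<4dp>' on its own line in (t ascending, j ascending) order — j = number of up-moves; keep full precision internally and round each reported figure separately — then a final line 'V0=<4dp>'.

(0,0): Delta=0.7908 Bond=-86.9139
V0=38.0248

The replicating-portfolio and risk-neutral prices coincide; use p* = (1.15−0.8)/(1.29−0.8) = 0.7143 for the latter.
Terminal values V(1,·): V(1,0)=0.0000, V(1,1)=61.2200
Node (0,0) S=158.0000: V=(p*·61.2200+(1−p*)·0.0000)/1.15=38.0248; Δ=(61.2200−0.0000)/(203.8200−126.4000)=0.7908; B=V−Δ·S=-86.9139
The time-0 hedge costs 38.0248, which is the no-arbitrage price.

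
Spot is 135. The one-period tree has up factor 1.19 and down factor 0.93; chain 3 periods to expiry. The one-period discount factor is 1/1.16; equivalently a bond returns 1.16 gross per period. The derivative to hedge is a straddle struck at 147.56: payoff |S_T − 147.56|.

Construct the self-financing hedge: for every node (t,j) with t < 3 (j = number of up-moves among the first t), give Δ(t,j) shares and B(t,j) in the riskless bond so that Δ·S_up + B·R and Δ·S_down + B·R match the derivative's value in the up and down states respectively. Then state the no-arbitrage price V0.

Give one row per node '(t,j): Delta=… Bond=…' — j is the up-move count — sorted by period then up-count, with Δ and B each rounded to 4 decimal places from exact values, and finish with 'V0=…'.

No-arbitrage ⇒ martingale measure with p* = (R−d)/(u−d) = 0.8846.
Terminal values V(3,·): V(3,0)=38.9718, V(3,1)=8.6138, V(3,2)=30.2314, V(3,3)=79.9365
(2,0): S=116.7615. Δ = (V_up−V_dn)/(S_up−S_dn) = (8.6138−38.9718)/(138.9462−108.5882) = -1.0000. V = [p*·8.6138 + (1−p*)·38.9718]/1.16 = 10.4454. B = V − Δ·S = 127.2069.
(2,1): S=149.4045. Δ = (V_up−V_dn)/(S_up−S_dn) = (30.2314−8.6138)/(177.7914−138.9462) = 0.5565. V = [p*·30.2314 + (1−p*)·8.6138]/1.16 = 23.9112. B = V − Δ·S = -59.2332.
(2,2): S=191.1735. Δ = (V_up−V_dn)/(S_up−S_dn) = (79.9365−30.2314)/(227.4965−177.7914) = 1.0000. V = [p*·79.9365 + (1−p*)·30.2314]/1.16 = 63.9666. B = V − Δ·S = -127.2069.
(1,0): S=125.5500. Δ = (V_up−V_dn)/(S_up−S_dn) = (23.9112−10.4454)/(149.4045−116.7615) = 0.4125. V = [p*·23.9112 + (1−p*)·10.4454]/1.16 = 19.2737. B = V − Δ·S = -32.5180.
(1,1): S=160.6500. Δ = (V_up−V_dn)/(S_up−S_dn) = (63.9666−23.9112)/(191.1735−149.4045) = 0.9590. V = [p*·63.9666 + (1−p*)·23.9112]/1.16 = 51.1593. B = V − Δ·S = -102.8998.
(0,0): S=135.0000. Δ = (V_up−V_dn)/(S_up−S_dn) = (51.1593−19.2737)/(160.6500−125.5500) = 0.9084. V = [p*·51.1593 + (1−p*)·19.2737]/1.16 = 40.9312. B = V − Δ·S = -81.7059.
The time-0 hedge costs 40.9312, which is the no-arbitrage price.

(0,0): Delta=0.9084 Bond=-81.7059
(1,0): Delta=0.4125 Bond=-32.5180
(1,1): Delta=0.9590 Bond=-102.8998
(2,0): Delta=-1.0000 Bond=127.2069
(2,1): Delta=0.5565 Bond=-59.2332
(2,2): Delta=1.0000 Bond=-127.2069
V0=40.9312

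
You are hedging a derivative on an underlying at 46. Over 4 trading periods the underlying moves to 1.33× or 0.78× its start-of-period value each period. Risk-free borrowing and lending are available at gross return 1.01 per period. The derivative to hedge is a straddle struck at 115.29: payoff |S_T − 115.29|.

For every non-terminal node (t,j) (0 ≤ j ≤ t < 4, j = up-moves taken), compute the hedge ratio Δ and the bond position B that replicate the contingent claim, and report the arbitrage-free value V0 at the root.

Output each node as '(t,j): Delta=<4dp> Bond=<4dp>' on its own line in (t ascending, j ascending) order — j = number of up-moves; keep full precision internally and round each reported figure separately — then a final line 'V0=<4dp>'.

Under the risk-neutral measure, an up-move has probability p* = (R−d)/(u−d) = 0.4182 and values discount at R = 1.01.
Terminal payoffs: V(4,0)=98.2631, V(4,1)=86.2569, V(4,2)=65.7849, V(4,3)=30.8774, V(4,4)=28.6443
Node (3,0) S=21.8294: V=(p*·86.2569+(1−p*)·98.2631)/1.01=92.3191; Δ=(86.2569−98.2631)/(29.0331−17.0269)=-1.0000; B=V−Δ·S=114.1485
Node (3,1) S=37.2219: V=(p*·65.7849+(1−p*)·86.2569)/1.01=76.9266; Δ=(65.7849−86.2569)/(49.5051−29.0331)=-1.0000; B=V−Δ·S=114.1485
Node (3,2) S=63.4681: V=(p*·30.8774+(1−p*)·65.7849)/1.01=50.6804; Δ=(30.8774−65.7849)/(84.4126−49.5051)=-1.0000; B=V−Δ·S=114.1485
Node (3,3) S=108.2213: V=(p*·28.6443+(1−p*)·30.8774)/1.01=29.6471; Δ=(28.6443−30.8774)/(143.9343−84.4126)=-0.0375; B=V−Δ·S=33.7072
Node (2,0) S=27.9864: V=(p*·76.9266+(1−p*)·92.3191)/1.01=85.0319; Δ=(76.9266−92.3191)/(37.2219−21.8294)=-1.0000; B=V−Δ·S=113.0183
Node (2,1) S=47.7204: V=(p*·50.6804+(1−p*)·76.9266)/1.01=65.2979; Δ=(50.6804−76.9266)/(63.4681−37.2219)=-1.0000; B=V−Δ·S=113.0183
Node (2,2) S=81.3694: V=(p*·29.6471+(1−p*)·50.6804)/1.01=41.4699; Δ=(29.6471−50.6804)/(108.2213−63.4681)=-0.4700; B=V−Δ·S=79.7123
Node (1,0) S=35.8800: V=(p*·65.2979+(1−p*)·85.0319)/1.01=76.0193; Δ=(65.2979−85.0319)/(47.7204−27.9864)=-1.0000; B=V−Δ·S=111.8993
Node (1,1) S=61.1800: V=(p*·41.4699+(1−p*)·65.2979)/1.01=54.7856; Δ=(41.4699−65.2979)/(81.3694−47.7204)=-0.7081; B=V−Δ·S=98.1093
Node (0,0) S=46.0000: V=(p*·54.7856+(1−p*)·76.0193)/1.01=66.4750; Δ=(54.7856−76.0193)/(61.1800−35.8800)=-0.8393; B=V−Δ·S=105.0818
Self-financing check: at every node Δ·S+B equals the discounted successor values.

(0,0): Delta=-0.8393 Bond=105.0818
(1,0): Delta=-1.0000 Bond=111.8993
(1,1): Delta=-0.7081 Bond=98.1093
(2,0): Delta=-1.0000 Bond=113.0183
(2,1): Delta=-1.0000 Bond=113.0183
(2,2): Delta=-0.4700 Bond=79.7123
(3,0): Delta=-1.0000 Bond=114.1485
(3,1): Delta=-1.0000 Bond=114.1485
(3,2): Delta=-1.0000 Bond=114.1485
(3,3): Delta=-0.0375 Bond=33.7072
V0=66.4750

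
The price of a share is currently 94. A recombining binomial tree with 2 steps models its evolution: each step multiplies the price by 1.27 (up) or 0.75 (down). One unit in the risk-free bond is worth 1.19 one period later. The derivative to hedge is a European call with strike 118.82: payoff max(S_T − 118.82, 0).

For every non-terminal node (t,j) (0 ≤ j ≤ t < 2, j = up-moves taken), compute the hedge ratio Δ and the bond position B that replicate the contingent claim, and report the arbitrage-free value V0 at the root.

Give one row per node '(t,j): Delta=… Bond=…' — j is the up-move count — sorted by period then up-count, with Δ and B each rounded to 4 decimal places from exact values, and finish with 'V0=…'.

(0,0): Delta=0.4770 Bond=-28.2611
(1,0): Delta=0.0000 Bond=0.0000
(1,1): Delta=0.5283 Bond=-39.7454
V0=16.5798

Since d<R<u, set p* = (R−d)/(u−d) = 0.8462; price each node as the discounted p*-expectation of its children.
At expiry t=2: V(2,0)=0.0000, V(2,1)=0.0000, V(2,2)=32.7926
  t=1,j=0: stock 70.5000 → up 89.5350 (V=0.0000), down 52.8750 (V=0.0000). Price 0.0000; hedge Δ=0.0000, bond B=0.0000.
  t=1,j=1: stock 119.3800 → up 151.6126 (V=32.7926), down 89.5350 (V=0.0000). Price 23.3173; hedge Δ=0.5283, bond B=-39.7454.
  t=0,j=0: stock 94.0000 → up 119.3800 (V=23.3173), down 70.5000 (V=0.0000). Price 16.5798; hedge Δ=0.4770, bond B=-28.2611.
Check: Δ(0,0)·S0 + B(0,0) = 16.5798 = V0.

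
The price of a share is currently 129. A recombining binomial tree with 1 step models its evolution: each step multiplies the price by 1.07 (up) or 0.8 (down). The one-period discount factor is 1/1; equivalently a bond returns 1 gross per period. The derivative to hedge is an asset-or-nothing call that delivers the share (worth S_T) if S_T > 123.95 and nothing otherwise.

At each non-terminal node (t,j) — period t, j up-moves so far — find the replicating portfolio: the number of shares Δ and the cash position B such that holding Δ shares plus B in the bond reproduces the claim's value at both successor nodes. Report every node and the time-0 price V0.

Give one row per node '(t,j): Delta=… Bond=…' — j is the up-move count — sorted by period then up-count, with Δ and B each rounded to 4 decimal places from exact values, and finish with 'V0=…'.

(0,0): Delta=3.9630 Bond=-408.9778
V0=102.2444

No-arbitrage ⇒ martingale measure with p* = (R−d)/(u−d) = 0.7407.
Payoff layer (t=1): V(1,0)=0.0000, V(1,1)=138.0300
  t=0,j=0: stock 129.0000 → up 138.0300 (V=138.0300), down 103.2000 (V=0.0000). Price 102.2444; hedge Δ=3.9630, bond B=-408.9778.
The time-0 hedge costs 102.2444, which is the no-arbitrage price.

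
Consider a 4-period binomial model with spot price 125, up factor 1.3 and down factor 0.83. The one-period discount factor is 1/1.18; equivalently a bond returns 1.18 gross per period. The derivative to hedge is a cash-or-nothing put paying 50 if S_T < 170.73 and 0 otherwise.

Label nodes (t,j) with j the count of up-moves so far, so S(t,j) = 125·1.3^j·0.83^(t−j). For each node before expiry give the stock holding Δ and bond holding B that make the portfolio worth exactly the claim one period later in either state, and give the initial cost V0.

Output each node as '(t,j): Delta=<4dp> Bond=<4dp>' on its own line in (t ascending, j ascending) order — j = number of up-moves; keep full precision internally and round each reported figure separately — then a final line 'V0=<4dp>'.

(0,0): Delta=-0.2200 Bond=34.4843
(1,0): Delta=-0.4084 Bond=60.2335
(1,1): Delta=-0.1788 Bond=33.9914
(2,0): Delta=0.0000 Bond=35.9092
(2,1): Delta=-0.4978 Bond=83.1325
(2,2): Delta=-0.1090 Bond=25.3592
(3,0): Delta=0.0000 Bond=42.3729
(3,1): Delta=0.0000 Bond=42.3729
(3,2): Delta=-0.6067 Bond=117.2016
(3,3): Delta=0.0000 Bond=0.0000
V0=6.9819

Under the risk-neutral measure, an up-move has probability p* = (R−d)/(u−d) = 0.7447 and values discount at R = 1.18.
Terminal payoffs: V(4,0)=50.0000, V(4,1)=50.0000, V(4,2)=50.0000, V(4,3)=0.0000, V(4,4)=0.0000
(3,0): S=71.4734. Δ = (V_up−V_dn)/(S_up−S_dn) = (50.0000−50.0000)/(92.9154−59.3229) = 0.0000. V = [p*·50.0000 + (1−p*)·50.0000]/1.18 = 42.3729. B = V − Δ·S = 42.3729.
(3,1): S=111.9462. Δ = (V_up−V_dn)/(S_up−S_dn) = (50.0000−50.0000)/(145.5301−92.9154) = 0.0000. V = [p*·50.0000 + (1−p*)·50.0000]/1.18 = 42.3729. B = V − Δ·S = 42.3729.
(3,2): S=175.3375. Δ = (V_up−V_dn)/(S_up−S_dn) = (0.0000−50.0000)/(227.9388−145.5301) = -0.6067. V = [p*·0.0000 + (1−p*)·50.0000]/1.18 = 10.8186. B = V − Δ·S = 117.2016.
(3,3): S=274.6250. Δ = (V_up−V_dn)/(S_up−S_dn) = (0.0000−0.0000)/(357.0125−227.9387) = 0.0000. V = [p*·0.0000 + (1−p*)·0.0000]/1.18 = 0.0000. B = V − Δ·S = 0.0000.
(2,0): S=86.1125. Δ = (V_up−V_dn)/(S_up−S_dn) = (42.3729−42.3729)/(111.9463−71.4734) = 0.0000. V = [p*·42.3729 + (1−p*)·42.3729]/1.18 = 35.9092. B = V − Δ·S = 35.9092.
(2,1): S=134.8750. Δ = (V_up−V_dn)/(S_up−S_dn) = (10.8186−42.3729)/(175.3375−111.9462) = -0.4978. V = [p*·10.8186 + (1−p*)·42.3729]/1.18 = 15.9958. B = V − Δ·S = 83.1325.
(2,2): S=211.2500. Δ = (V_up−V_dn)/(S_up−S_dn) = (0.0000−10.8186)/(274.6250−175.3375) = -0.1090. V = [p*·0.0000 + (1−p*)·10.8186]/1.18 = 2.3408. B = V − Δ·S = 25.3592.
(1,0): S=103.7500. Δ = (V_up−V_dn)/(S_up−S_dn) = (15.9958−35.9092)/(134.8750−86.1125) = -0.4084. V = [p*·15.9958 + (1−p*)·35.9092]/1.18 = 17.8645. B = V − Δ·S = 60.2335.
(1,1): S=162.5000. Δ = (V_up−V_dn)/(S_up−S_dn) = (2.3408−15.9958)/(211.2500−134.8750) = -0.1788. V = [p*·2.3408 + (1−p*)·15.9958]/1.18 = 4.9383. B = V − Δ·S = 33.9914.
(0,0): S=125.0000. Δ = (V_up−V_dn)/(S_up−S_dn) = (4.9383−17.8645)/(162.5000−103.7500) = -0.2200. V = [p*·4.9383 + (1−p*)·17.8645]/1.18 = 6.9819. B = V − Δ·S = 34.4843.
Check: Δ(0,0)·S0 + B(0,0) = 6.9819 = V0.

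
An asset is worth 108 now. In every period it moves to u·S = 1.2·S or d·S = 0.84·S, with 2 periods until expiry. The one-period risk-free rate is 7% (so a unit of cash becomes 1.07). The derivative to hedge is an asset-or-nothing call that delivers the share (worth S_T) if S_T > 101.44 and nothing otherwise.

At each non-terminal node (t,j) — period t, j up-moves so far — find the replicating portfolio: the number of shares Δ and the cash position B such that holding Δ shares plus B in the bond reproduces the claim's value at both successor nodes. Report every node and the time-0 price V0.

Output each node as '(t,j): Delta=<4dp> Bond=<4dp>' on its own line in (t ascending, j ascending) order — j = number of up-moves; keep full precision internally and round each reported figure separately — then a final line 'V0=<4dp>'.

Risk-neutral probability p* = (R−d)/(u−d) = (1.07−0.84)/(1.2−0.84) = 0.6389.
Terminal values V(2,·): V(2,0)=0.0000, V(2,1)=108.8640, V(2,2)=155.5200
  t=1,j=0: stock 90.7200 → up 108.8640 (V=108.8640), down 76.2048 (V=0.0000). Price 65.0019; hedge Δ=3.3333, bond B=-237.3981.
  t=1,j=1: stock 129.6000 → up 155.5200 (V=155.5200), down 108.8640 (V=108.8640). Price 129.6000; hedge Δ=1.0000, bond B=0.0000.
  t=0,j=0: stock 108.0000 → up 129.6000 (V=129.6000), down 90.7200 (V=65.0019). Price 99.3205; hedge Δ=1.6615, bond B=-80.1188.
Check: Δ(0,0)·S0 + B(0,0) = 99.3205 = V0.

(0,0): Delta=1.6615 Bond=-80.1188
(1,0): Delta=3.3333 Bond=-237.3981
(1,1): Delta=1.0000 Bond=0.0000
V0=99.3205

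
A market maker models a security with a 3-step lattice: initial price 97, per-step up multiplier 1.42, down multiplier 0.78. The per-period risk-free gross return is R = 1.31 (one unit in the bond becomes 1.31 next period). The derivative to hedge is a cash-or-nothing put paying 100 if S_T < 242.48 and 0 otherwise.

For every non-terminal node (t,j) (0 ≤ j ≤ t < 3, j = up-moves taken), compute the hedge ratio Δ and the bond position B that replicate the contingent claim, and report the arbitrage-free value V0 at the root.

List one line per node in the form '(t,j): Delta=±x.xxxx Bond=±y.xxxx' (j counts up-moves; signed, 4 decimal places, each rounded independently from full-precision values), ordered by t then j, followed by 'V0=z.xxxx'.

(0,0): Delta=-0.6437 Bond=81.6607
(1,0): Delta=0.0000 Bond=58.2717
(1,1): Delta=-0.7171 Bond=117.0839
(2,0): Delta=0.0000 Bond=76.3359
(2,1): Delta=0.0000 Bond=76.3359
(2,2): Delta=-0.7989 Bond=169.3702
V0=19.2198

Since d<R<u, set p* = (R−d)/(u−d) = 0.8281; price each node as the discounted p*-expectation of its children.
Terminal payoffs: V(3,0)=100.0000, V(3,1)=100.0000, V(3,2)=100.0000, V(3,3)=0.0000
(2,0): S=59.0148. Δ = (V_up−V_dn)/(S_up−S_dn) = (100.0000−100.0000)/(83.8010−46.0315) = 0.0000. V = [p*·100.0000 + (1−p*)·100.0000]/1.31 = 76.3359. B = V − Δ·S = 76.3359.
(2,1): S=107.4372. Δ = (V_up−V_dn)/(S_up−S_dn) = (100.0000−100.0000)/(152.5608−83.8010) = 0.0000. V = [p*·100.0000 + (1−p*)·100.0000]/1.31 = 76.3359. B = V − Δ·S = 76.3359.
(2,2): S=195.5908. Δ = (V_up−V_dn)/(S_up−S_dn) = (0.0000−100.0000)/(277.7389−152.5608) = -0.7989. V = [p*·0.0000 + (1−p*)·100.0000]/1.31 = 13.1202. B = V − Δ·S = 169.3702.
(1,0): S=75.6600. Δ = (V_up−V_dn)/(S_up−S_dn) = (76.3359−76.3359)/(107.4372−59.0148) = 0.0000. V = [p*·76.3359 + (1−p*)·76.3359]/1.31 = 58.2717. B = V − Δ·S = 58.2717.
(1,1): S=137.7400. Δ = (V_up−V_dn)/(S_up−S_dn) = (13.1202−76.3359)/(195.5908−107.4372) = -0.7171. V = [p*·13.1202 + (1−p*)·76.3359]/1.31 = 18.3095. B = V − Δ·S = 117.0839.
(0,0): S=97.0000. Δ = (V_up−V_dn)/(S_up−S_dn) = (18.3095−58.2717)/(137.7400−75.6600) = -0.6437. V = [p*·18.3095 + (1−p*)·58.2717]/1.31 = 19.2198. B = V − Δ·S = 81.6607.
The time-0 hedge costs 19.2198, which is the no-arbitrage price.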